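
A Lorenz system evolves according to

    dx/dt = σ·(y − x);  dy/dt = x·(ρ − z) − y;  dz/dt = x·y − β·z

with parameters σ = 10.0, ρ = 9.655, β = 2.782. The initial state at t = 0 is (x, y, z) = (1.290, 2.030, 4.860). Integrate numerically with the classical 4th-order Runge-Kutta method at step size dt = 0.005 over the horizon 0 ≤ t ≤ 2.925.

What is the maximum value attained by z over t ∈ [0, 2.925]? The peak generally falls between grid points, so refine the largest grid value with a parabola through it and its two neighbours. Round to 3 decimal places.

max z = 11.892

t=0.000: state=(1.290, 2.030, 4.860)
step 1 (dt=0.005): k1=(7.400, 4.156, -10.902), k2=(7.319, 4.270, -10.775), k3=(7.324, 4.268, -10.776), k4=(7.247, 4.381, -10.649); state += dt/6·(k1+2k2+2k3+k4)
t=0.005: state=(1.327, 2.051, 4.806)
t=0.010: state=(1.363, 2.074, 4.754)
t=0.015: state=(1.398, 2.097, 4.702)
continuing one RK4 step at a time; state shown every 20 steps (Δt=0.1):
t=0.100: state=(1.968, 2.662, 4.017)
t=0.200: state=(2.774, 3.721, 3.705)
t=0.300: state=(3.897, 5.198, 4.116)
t=0.400: state=(5.328, 6.832, 5.584)
t=0.500: state=(6.696, 7.781, 8.183)
t=0.600: state=(7.209, 7.057, 10.854)
t=0.700: state=(6.426, 5.141, 11.892)
t=0.800: state=(4.993, 3.579, 11.130)
t=0.900: state=(3.815, 2.921, 9.630)
t=1.000: state=(3.217, 2.898, 8.157)
t=1.100: state=(3.130, 3.252, 7.012)
t=1.200: state=(3.426, 3.883, 6.323)
t=1.300: state=(4.018, 4.731, 6.190)
t=1.400: state=(4.809, 5.646, 6.705)
t=1.500: state=(5.604, 6.303, 7.836)
t=1.600: state=(6.092, 6.321, 9.217)
t=1.700: state=(6.018, 5.654, 10.184)
t=1.800: state=(5.453, 4.751, 10.313)
t=1.900: state=(4.748, 4.095, 9.753)
t=2.000: state=(4.221, 3.839, 8.911)
t=2.100: state=(3.995, 3.923, 8.120)
t=2.200: state=(4.060, 4.250, 7.575)
t=2.300: state=(4.351, 4.728, 7.382)
t=2.400: state=(4.778, 5.234, 7.583)
t=2.500: state=(5.213, 5.600, 8.125)
t=2.600: state=(5.501, 5.670, 8.814)
t=2.700: state=(5.528, 5.415, 9.361)
t=2.800: state=(5.301, 4.985, 9.549)
t=2.900: state=(4.951, 4.594, 9.363)
t=2.925: state=(4.863, 4.522, 9.274)
largest grid value and its neighbours: z(0.695)=11.88969, z(0.700)=11.89185, z(0.705)=11.88922
parabola through these three points peaks at t≈0.700 with z≈11.89185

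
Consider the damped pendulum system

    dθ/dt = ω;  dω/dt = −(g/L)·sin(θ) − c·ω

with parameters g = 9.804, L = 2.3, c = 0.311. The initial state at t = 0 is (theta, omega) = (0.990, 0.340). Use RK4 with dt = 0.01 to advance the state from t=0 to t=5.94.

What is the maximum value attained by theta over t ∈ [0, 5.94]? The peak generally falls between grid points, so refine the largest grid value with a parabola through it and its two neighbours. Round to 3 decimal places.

max theta = 1.006

t=0.000: state=(0.990, 0.340)
step 1 (dt=0.01): k1=(0.340, -3.669), k2=(0.322, -3.668), k3=(0.322, -3.667), k4=(0.303, -3.665); state += dt/6·(k1+2k2+2k3+k4)
t=0.010: state=(0.993, 0.303)
t=0.020: state=(0.996, 0.267)
t=0.030: state=(0.999, 0.230)
continuing one RK4 step at a time; state shown every 20 steps (Δt=0.2):
t=0.200: state=(0.986, -0.376)
t=0.400: state=(0.845, -1.013)
t=0.600: state=(0.591, -1.498)
t=0.800: state=(0.261, -1.750)
t=1.000: state=(-0.090, -1.712)
t=1.200: state=(-0.405, -1.402)
t=1.400: state=(-0.638, -0.900)
t=1.600: state=(-0.759, -0.308)
t=1.800: state=(-0.761, 0.286)
t=2.000: state=(-0.649, 0.810)
t=2.200: state=(-0.446, 1.194)
t=2.400: state=(-0.185, 1.379)
t=2.600: state=(0.090, 1.334)
t=2.800: state=(0.334, 1.075)
t=3.000: state=(0.510, 0.666)
t=3.200: state=(0.596, 0.186)
t=3.400: state=(0.585, -0.290)
t=3.600: state=(0.484, -0.698)
t=3.800: state=(0.314, -0.980)
t=4.000: state=(0.104, -1.092)
t=4.200: state=(-0.111, -1.022)
t=4.400: state=(-0.294, -0.790)
t=4.600: state=(-0.420, -0.449)
t=4.800: state=(-0.471, -0.061)
t=5.000: state=(-0.445, 0.312)
t=5.200: state=(-0.350, 0.617)
t=5.400: state=(-0.206, 0.808)
t=5.600: state=(-0.036, 0.859)
t=5.800: state=(0.129, 0.768)
t=5.940: state=(0.227, 0.631)
largest grid value and its neighbours: theta(0.080)=1.00550, theta(0.090)=1.00580, theta(0.100)=1.00575
parabola through these three points peaks at t≈0.093 with theta≈1.00583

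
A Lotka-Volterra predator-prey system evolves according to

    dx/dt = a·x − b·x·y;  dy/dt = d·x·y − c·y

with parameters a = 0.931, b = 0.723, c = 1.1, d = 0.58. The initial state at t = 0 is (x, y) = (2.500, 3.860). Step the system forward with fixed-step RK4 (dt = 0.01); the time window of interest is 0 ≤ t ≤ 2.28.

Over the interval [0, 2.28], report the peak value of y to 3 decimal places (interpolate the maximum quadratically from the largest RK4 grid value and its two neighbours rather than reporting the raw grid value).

t=0.000: state=(2.500, 3.860)
step 1 (dt=0.01): k1=(-4.649, 1.351), k2=(-4.618, 1.301), k3=(-4.618, 1.301), k4=(-4.587, 1.252); state += dt/6·(k1+2k2+2k3+k4)
t=0.010: state=(2.454, 3.873)
t=0.020: state=(2.408, 3.885)
t=0.030: state=(2.363, 3.896)
continuing one RK4 step at a time; state shown every 10 steps (Δt=0.1):
t=0.100: state=(2.068, 3.946)
t=0.200: state=(1.706, 3.943)
t=0.300: state=(1.411, 3.865)
t=0.400: state=(1.177, 3.731)
t=0.500: state=(0.992, 3.559)
t=0.600: state=(0.848, 3.362)
t=0.700: state=(0.735, 3.153)
t=0.800: state=(0.647, 2.940)
t=0.900: state=(0.579, 2.729)
t=1.000: state=(0.526, 2.524)
t=1.100: state=(0.484, 2.328)
t=1.200: state=(0.452, 2.143)
t=1.300: state=(0.428, 1.969)
t=1.400: state=(0.409, 1.807)
t=1.500: state=(0.397, 1.657)
t=1.600: state=(0.388, 1.519)
t=1.700: state=(0.383, 1.391)
t=1.800: state=(0.382, 1.274)
t=1.900: state=(0.384, 1.167)
t=2.000: state=(0.389, 1.069)
t=2.100: state=(0.396, 0.980)
t=2.200: state=(0.406, 0.899)
t=2.280: state=(0.416, 0.839)
largest grid value and its neighbours: y(0.130)=3.95420, y(0.140)=3.95505, y(0.150)=3.95504
parabola through these three points peaks at t≈0.145 with y≈3.95515

max y = 3.955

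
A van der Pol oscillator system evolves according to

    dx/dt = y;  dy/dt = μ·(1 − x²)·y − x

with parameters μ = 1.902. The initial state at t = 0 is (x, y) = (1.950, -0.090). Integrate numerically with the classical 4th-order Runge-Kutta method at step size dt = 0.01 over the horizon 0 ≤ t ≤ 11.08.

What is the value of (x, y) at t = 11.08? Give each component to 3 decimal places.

(x, y) = (-2.018, 0.064)

t=0.000: state=(1.950, -0.090)
step 1 (dt=0.01): k1=(-0.090, -1.470), k2=(-0.097, -1.431), k3=(-0.097, -1.432), k4=(-0.104, -1.394); state += dt/6·(k1+2k2+2k3+k4)
t=0.010: state=(1.949, -0.104)
t=0.020: state=(1.948, -0.118)
t=0.030: state=(1.947, -0.131)
continuing one RK4 step at a time; state shown every 50 steps (Δt=0.5):
t=0.500: state=(1.812, -0.369)
t=1.000: state=(1.604, -0.465)
t=1.500: state=(1.339, -0.613)
t=2.000: state=(0.960, -0.955)
t=2.500: state=(0.265, -2.056)
t=3.000: state=(-1.282, -3.434)
t=3.500: state=(-2.018, -0.055)
t=4.000: state=(-1.909, 0.338)
t=4.500: state=(-1.719, 0.419)
t=5.000: state=(-1.486, 0.524)
t=5.500: state=(-1.178, 0.737)
t=6.000: state=(-0.692, 1.314)
t=6.500: state=(0.360, 3.198)
t=7.000: state=(1.870, 1.353)
t=7.500: state=(1.987, -0.248)
t=8.000: state=(1.822, -0.379)
t=8.500: state=(1.613, -0.462)
t=9.000: state=(1.351, -0.605)
t=9.500: state=(0.979, -0.934)
t=10.000: state=(0.305, -1.982)
t=10.500: state=(-1.214, -3.530)
t=11.000: state=(-2.017, -0.104)
t=11.080: state=(-2.018, 0.064)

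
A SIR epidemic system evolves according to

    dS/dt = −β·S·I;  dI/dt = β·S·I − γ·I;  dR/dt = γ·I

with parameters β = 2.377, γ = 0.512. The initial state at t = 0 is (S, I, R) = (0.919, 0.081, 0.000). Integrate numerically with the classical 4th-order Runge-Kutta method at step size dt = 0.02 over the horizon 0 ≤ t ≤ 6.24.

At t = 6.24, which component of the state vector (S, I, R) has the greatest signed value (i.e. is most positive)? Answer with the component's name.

t=0.000: state=(0.919, 0.081, 0.000)
step 1 (dt=0.02): k1=(-0.177, 0.135, 0.041), k2=(-0.180, 0.137, 0.042), k3=(-0.180, 0.137, 0.042), k4=(-0.182, 0.139, 0.043); state += dt/6·(k1+2k2+2k3+k4)
t=0.020: state=(0.915, 0.084, 0.001)
t=0.040: state=(0.912, 0.087, 0.002)
t=0.060: state=(0.908, 0.089, 0.003)
continuing one RK4 step at a time; state shown every 25 steps (Δt=0.5):
t=0.500: state=(0.794, 0.175, 0.032)
t=1.000: state=(0.596, 0.311, 0.093)
t=1.500: state=(0.382, 0.429, 0.189)
t=2.000: state=(0.222, 0.472, 0.306)
t=2.500: state=(0.128, 0.447, 0.425)
t=3.000: state=(0.078, 0.390, 0.533)
t=3.500: state=(0.051, 0.325, 0.624)
t=4.000: state=(0.036, 0.265, 0.699)
t=4.500: state=(0.027, 0.213, 0.760)
t=5.000: state=(0.021, 0.169, 0.809)
t=5.500: state=(0.018, 0.134, 0.848)
t=6.000: state=(0.016, 0.106, 0.878)
t=6.240: state=(0.015, 0.095, 0.891)
compare at T: S=0.015, I=0.095, R=0.891

largest component: R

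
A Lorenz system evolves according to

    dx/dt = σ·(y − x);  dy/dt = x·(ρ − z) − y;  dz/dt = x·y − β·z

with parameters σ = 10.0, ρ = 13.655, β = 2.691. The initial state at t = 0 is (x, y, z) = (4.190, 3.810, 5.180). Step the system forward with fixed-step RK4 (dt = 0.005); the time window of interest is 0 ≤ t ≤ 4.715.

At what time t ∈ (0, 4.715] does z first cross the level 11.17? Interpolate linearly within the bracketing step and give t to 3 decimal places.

t=0.000: state=(4.190, 3.810, 5.180)
step 1 (dt=0.005): k1=(-3.800, 31.700, 2.025), k2=(-2.912, 31.519, 2.306), k3=(-2.939, 31.536, 2.311), k4=(-2.076, 31.370, 2.596); state += dt/6·(k1+2k2+2k3+k4)
t=0.005: state=(4.175, 3.968, 5.192)
t=0.010: state=(4.169, 4.124, 5.206)
t=0.015: state=(4.171, 4.279, 5.223)
continuing one RK4 step at a time; state shown every 40 steps (Δt=0.2):
t=0.200: state=(7.347, 9.797, 9.339)
t=0.235: state=(8.171, 10.375, 11.130)
next step: t=0.240: state=(8.279, 10.421, 11.406) — z has crossed 11.17
linear interpolation between t=0.235 (11.12979) and t=0.240 (11.40586) → t≈0.236

t = 0.236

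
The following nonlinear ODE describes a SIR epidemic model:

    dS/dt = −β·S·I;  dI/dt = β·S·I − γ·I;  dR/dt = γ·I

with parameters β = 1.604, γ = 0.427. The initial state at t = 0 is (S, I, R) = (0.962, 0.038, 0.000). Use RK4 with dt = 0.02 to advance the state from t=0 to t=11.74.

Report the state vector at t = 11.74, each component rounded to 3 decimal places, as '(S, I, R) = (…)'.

t=0.000: state=(0.962, 0.038, 0.000)
step 1 (dt=0.02): k1=(-0.059, 0.042, 0.016), k2=(-0.059, 0.043, 0.016), k3=(-0.059, 0.043, 0.016), k4=(-0.060, 0.043, 0.017); state += dt/6·(k1+2k2+2k3+k4)
t=0.020: state=(0.961, 0.039, 0.000)
t=0.040: state=(0.960, 0.040, 0.001)
t=0.060: state=(0.958, 0.041, 0.001)
continuing one RK4 step at a time; state shown every 25 steps (Δt=0.5):
t=0.500: state=(0.924, 0.065, 0.011)
t=1.000: state=(0.863, 0.108, 0.029)
t=1.500: state=(0.773, 0.169, 0.058)
t=2.000: state=(0.655, 0.242, 0.102)
t=2.500: state=(0.524, 0.314, 0.162)
t=3.000: state=(0.398, 0.367, 0.235)
t=3.500: state=(0.293, 0.391, 0.316)
t=4.000: state=(0.214, 0.386, 0.400)
t=4.500: state=(0.159, 0.362, 0.480)
t=5.000: state=(0.120, 0.326, 0.553)
t=5.500: state=(0.094, 0.287, 0.619)
t=6.000: state=(0.076, 0.248, 0.676)
t=6.500: state=(0.063, 0.212, 0.725)
t=7.000: state=(0.054, 0.179, 0.767)
t=7.500: state=(0.047, 0.151, 0.802)
t=8.000: state=(0.042, 0.126, 0.831)
t=8.500: state=(0.039, 0.105, 0.856)
t=9.000: state=(0.036, 0.088, 0.877)
t=9.500: state=(0.034, 0.073, 0.894)
t=10.000: state=(0.032, 0.060, 0.908)
t=10.500: state=(0.030, 0.050, 0.920)
t=11.000: state=(0.029, 0.041, 0.929)
t=11.500: state=(0.028, 0.034, 0.937)
t=11.740: state=(0.028, 0.031, 0.941)

(S, I, R) = (0.028, 0.031, 0.941)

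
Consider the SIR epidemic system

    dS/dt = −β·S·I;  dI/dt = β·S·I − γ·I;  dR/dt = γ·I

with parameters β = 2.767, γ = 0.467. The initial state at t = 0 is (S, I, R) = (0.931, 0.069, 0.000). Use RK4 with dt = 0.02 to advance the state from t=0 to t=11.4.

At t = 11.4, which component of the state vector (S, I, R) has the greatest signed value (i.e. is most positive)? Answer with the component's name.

largest component: R

t=0.000: state=(0.931, 0.069, 0.000)
step 1 (dt=0.02): k1=(-0.178, 0.146, 0.032), k2=(-0.181, 0.148, 0.033), k3=(-0.181, 0.148, 0.033), k4=(-0.185, 0.151, 0.034); state += dt/6·(k1+2k2+2k3+k4)
t=0.020: state=(0.927, 0.072, 0.001)
t=0.040: state=(0.924, 0.075, 0.001)
t=0.060: state=(0.920, 0.078, 0.002)
continuing one RK4 step at a time; state shown every 25 steps (Δt=0.5):
t=0.500: state=(0.790, 0.182, 0.028)
t=1.000: state=(0.543, 0.366, 0.091)
t=1.500: state=(0.292, 0.512, 0.195)
t=2.000: state=(0.139, 0.540, 0.320)
t=2.500: state=(0.068, 0.490, 0.442)
t=3.000: state=(0.036, 0.416, 0.548)
t=3.500: state=(0.021, 0.342, 0.636)
t=4.000: state=(0.014, 0.278, 0.708)
t=4.500: state=(0.010, 0.223, 0.767)
t=5.000: state=(0.008, 0.179, 0.813)
t=5.500: state=(0.006, 0.143, 0.851)
t=6.000: state=(0.005, 0.114, 0.881)
t=6.500: state=(0.004, 0.091, 0.905)
t=7.000: state=(0.004, 0.072, 0.924)
t=7.500: state=(0.004, 0.058, 0.939)
t=8.000: state=(0.003, 0.046, 0.951)
t=8.500: state=(0.003, 0.036, 0.960)
t=9.000: state=(0.003, 0.029, 0.968)
t=9.500: state=(0.003, 0.023, 0.974)
t=10.000: state=(0.003, 0.018, 0.979)
t=10.500: state=(0.003, 0.015, 0.983)
t=11.000: state=(0.003, 0.012, 0.986)
t=11.400: state=(0.003, 0.010, 0.988)
compare at T: S=0.003, I=0.010, R=0.988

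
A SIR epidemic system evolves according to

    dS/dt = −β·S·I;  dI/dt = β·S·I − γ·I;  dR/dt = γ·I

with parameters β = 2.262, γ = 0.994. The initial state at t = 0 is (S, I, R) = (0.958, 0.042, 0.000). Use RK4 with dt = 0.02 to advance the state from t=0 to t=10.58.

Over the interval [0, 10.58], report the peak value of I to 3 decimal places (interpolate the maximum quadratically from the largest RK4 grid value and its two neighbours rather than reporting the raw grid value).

t=0.000: state=(0.958, 0.042, 0.000)
step 1 (dt=0.02): k1=(-0.091, 0.049, 0.042), k2=(-0.092, 0.050, 0.042), k3=(-0.092, 0.050, 0.042), k4=(-0.093, 0.050, 0.043); state += dt/6·(k1+2k2+2k3+k4)
t=0.020: state=(0.956, 0.043, 0.001)
t=0.040: state=(0.954, 0.044, 0.002)
t=0.060: state=(0.952, 0.045, 0.003)
continuing one RK4 step at a time; state shown every 25 steps (Δt=0.5):
t=0.500: state=(0.899, 0.073, 0.028)
t=1.000: state=(0.808, 0.117, 0.075)
t=1.500: state=(0.688, 0.167, 0.146)
t=2.000: state=(0.557, 0.205, 0.239)
t=2.500: state=(0.437, 0.218, 0.345)
t=3.000: state=(0.343, 0.206, 0.451)
t=3.500: state=(0.276, 0.177, 0.547)
t=4.000: state=(0.230, 0.143, 0.626)
t=4.500: state=(0.200, 0.111, 0.689)
t=5.000: state=(0.179, 0.084, 0.738)
t=5.500: state=(0.165, 0.062, 0.773)
t=6.000: state=(0.155, 0.045, 0.800)
t=6.500: state=(0.149, 0.032, 0.819)
t=7.000: state=(0.144, 0.023, 0.833)
t=7.500: state=(0.141, 0.017, 0.842)
t=8.000: state=(0.139, 0.012, 0.850)
t=8.500: state=(0.137, 0.008, 0.855)
t=9.000: state=(0.136, 0.006, 0.858)
t=9.500: state=(0.135, 0.004, 0.861)
t=10.000: state=(0.135, 0.003, 0.862)
t=10.500: state=(0.134, 0.002, 0.864)
t=10.580: state=(0.134, 0.002, 0.864)
largest grid value and its neighbours: I(2.460)=0.21804, I(2.480)=0.21808, I(2.500)=0.21808
parabola through these three points peaks at t≈2.489 with I≈0.21809

max I = 0.218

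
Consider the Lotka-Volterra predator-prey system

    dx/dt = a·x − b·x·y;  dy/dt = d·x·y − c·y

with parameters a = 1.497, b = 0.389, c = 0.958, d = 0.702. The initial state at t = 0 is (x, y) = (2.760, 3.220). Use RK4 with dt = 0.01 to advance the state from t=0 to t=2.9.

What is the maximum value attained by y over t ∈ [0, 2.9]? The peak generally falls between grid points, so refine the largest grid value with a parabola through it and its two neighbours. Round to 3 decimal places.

max y = 6.982

t=0.000: state=(2.760, 3.220)
step 1 (dt=0.01): k1=(0.675, 3.154), k2=(0.658, 3.177), k3=(0.658, 3.177), k4=(0.642, 3.200); state += dt/6·(k1+2k2+2k3+k4)
t=0.010: state=(2.767, 3.252)
t=0.020: state=(2.773, 3.284)
t=0.030: state=(2.779, 3.317)
continuing one RK4 step at a time; state shown every 10 steps (Δt=0.1):
t=0.100: state=(2.810, 3.558)
t=0.200: state=(2.821, 3.941)
t=0.300: state=(2.789, 4.361)
t=0.400: state=(2.710, 4.808)
t=0.500: state=(2.588, 5.263)
t=0.600: state=(2.428, 5.704)
t=0.700: state=(2.241, 6.106)
t=0.800: state=(2.039, 6.448)
t=0.900: state=(1.833, 6.712)
t=1.000: state=(1.633, 6.887)
t=1.100: state=(1.448, 6.972)
t=1.200: state=(1.282, 6.971)
t=1.300: state=(1.137, 6.895)
t=1.400: state=(1.013, 6.756)
t=1.500: state=(0.908, 6.566)
t=1.600: state=(0.820, 6.338)
t=1.700: state=(0.748, 6.084)
t=1.800: state=(0.689, 5.814)
t=1.900: state=(0.642, 5.535)
t=2.000: state=(0.604, 5.254)
t=2.100: state=(0.575, 4.976)
t=2.200: state=(0.554, 4.704)
t=2.300: state=(0.538, 4.441)
t=2.400: state=(0.529, 4.189)
t=2.500: state=(0.524, 3.950)
t=2.600: state=(0.524, 3.723)
t=2.700: state=(0.529, 3.511)
t=2.800: state=(0.538, 3.312)
t=2.900: state=(0.552, 3.126)
largest grid value and its neighbours: y(1.140)=6.98154, y(1.150)=6.98186, y(1.160)=6.98136
parabola through these three points peaks at t≈1.149 with y≈6.98186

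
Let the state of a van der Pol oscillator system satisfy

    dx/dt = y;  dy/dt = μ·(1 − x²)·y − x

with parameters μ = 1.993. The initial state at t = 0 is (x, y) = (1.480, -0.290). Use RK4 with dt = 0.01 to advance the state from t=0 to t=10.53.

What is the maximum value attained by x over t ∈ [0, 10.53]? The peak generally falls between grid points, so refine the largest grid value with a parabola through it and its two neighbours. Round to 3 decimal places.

t=0.000: state=(1.480, -0.290)
step 1 (dt=0.01): k1=(-0.290, -0.792), k2=(-0.294, -0.784), k3=(-0.294, -0.784), k4=(-0.298, -0.776); state += dt/6·(k1+2k2+2k3+k4)
t=0.010: state=(1.477, -0.298)
t=0.020: state=(1.474, -0.306)
t=0.030: state=(1.471, -0.313)
continuing one RK4 step at a time; state shown every 50 steps (Δt=0.5):
t=0.500: state=(1.256, -0.589)
t=1.000: state=(0.870, -1.020)
t=1.500: state=(0.085, -2.415)
t=2.000: state=(-1.564, -2.807)
t=2.500: state=(-2.011, 0.118)
t=3.000: state=(-1.875, 0.343)
t=3.500: state=(-1.686, 0.415)
t=4.000: state=(-1.454, 0.523)
t=4.500: state=(-1.144, 0.748)
t=5.000: state=(-0.642, 1.389)
t=5.500: state=(0.504, 3.492)
t=6.000: state=(1.936, 0.939)
t=6.500: state=(1.973, -0.271)
t=7.000: state=(1.808, -0.370)
t=7.500: state=(1.604, -0.449)
t=8.000: state=(1.349, -0.587)
t=8.500: state=(0.989, -0.907)
t=9.000: state=(0.330, -1.951)
t=9.500: state=(-1.207, -3.648)
t=10.000: state=(-2.018, -0.082)
t=10.500: state=(-1.916, 0.324)
t=10.530: state=(-1.906, 0.329)
largest grid value and its neighbours: x(6.220)=2.01981, x(6.230)=2.01982, x(6.240)=2.01963
parabola through these three points peaks at t≈6.225 with x≈2.01984

max x = 2.020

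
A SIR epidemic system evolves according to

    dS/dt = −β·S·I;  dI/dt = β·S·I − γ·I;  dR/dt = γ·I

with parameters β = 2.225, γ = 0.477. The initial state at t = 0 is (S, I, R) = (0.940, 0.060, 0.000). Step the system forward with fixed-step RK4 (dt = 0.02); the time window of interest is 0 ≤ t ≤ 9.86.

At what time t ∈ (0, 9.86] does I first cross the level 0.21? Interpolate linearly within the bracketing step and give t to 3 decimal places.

t = 0.878

t=0.000: state=(0.940, 0.060, 0.000)
step 1 (dt=0.02): k1=(-0.125, 0.097, 0.029), k2=(-0.127, 0.098, 0.029), k3=(-0.127, 0.098, 0.029), k4=(-0.129, 0.100, 0.030); state += dt/6·(k1+2k2+2k3+k4)
t=0.020: state=(0.937, 0.062, 0.001)
t=0.040: state=(0.935, 0.064, 0.001)
t=0.060: state=(0.932, 0.066, 0.002)
continuing one RK4 step at a time; state shown every 25 steps (Δt=0.5):
t=0.500: state=(0.850, 0.129, 0.022)
t=0.860: state=(0.744, 0.206, 0.050)
next step: t=0.880: state=(0.738, 0.210, 0.052) — I has crossed 0.21
linear interpolation between t=0.860 (0.20560) and t=0.880 (0.21048) → t≈0.878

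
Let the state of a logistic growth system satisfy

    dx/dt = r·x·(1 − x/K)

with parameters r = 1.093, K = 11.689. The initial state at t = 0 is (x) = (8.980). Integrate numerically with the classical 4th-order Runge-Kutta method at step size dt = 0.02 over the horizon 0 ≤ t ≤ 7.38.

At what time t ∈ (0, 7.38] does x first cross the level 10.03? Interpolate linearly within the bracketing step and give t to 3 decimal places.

t=0.000: state=(8.980)
step 1 (dt=0.02): k1=(2.275), k2=(2.261), k3=(2.261), k4=(2.248); state += dt/6·(k1+2k2+2k3+k4)
t=0.020: state=(9.025)
t=0.040: state=(9.070)
t=0.060: state=(9.114)
continuing one RK4 step at a time; state shown every 25 steps (Δt=0.5):
t=0.500: state=(9.951)
t=0.540: state=(10.015)
next step: t=0.560: state=(10.046) — x has crossed 10.03
linear interpolation between t=0.540 (10.01467) and t=0.560 (10.04579) → t≈0.550

t = 0.550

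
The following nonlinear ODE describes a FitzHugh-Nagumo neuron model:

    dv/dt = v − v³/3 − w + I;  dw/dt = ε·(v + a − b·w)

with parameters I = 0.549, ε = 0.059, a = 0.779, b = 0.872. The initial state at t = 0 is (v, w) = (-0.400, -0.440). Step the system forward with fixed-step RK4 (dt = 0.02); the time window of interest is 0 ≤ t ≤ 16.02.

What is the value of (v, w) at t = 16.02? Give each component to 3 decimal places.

t=0.000: state=(-0.400, -0.440)
step 1 (dt=0.02): k1=(0.610, 0.045), k2=(0.615, 0.045), k3=(0.615, 0.045), k4=(0.620, 0.046); state += dt/6·(k1+2k2+2k3+k4)
t=0.020: state=(-0.388, -0.439)
t=0.040: state=(-0.375, -0.438)
t=0.060: state=(-0.363, -0.437)
continuing one RK4 step at a time; state shown every 50 steps (Δt=1):
t=1.000: state=(0.571, -0.372)
t=2.000: state=(1.828, -0.235)
t=3.000: state=(1.989, -0.066)
t=4.000: state=(1.945, 0.096)
t=5.000: state=(1.889, 0.246)
t=6.000: state=(1.833, 0.385)
t=7.000: state=(1.776, 0.515)
t=8.000: state=(1.718, 0.634)
t=9.000: state=(1.660, 0.744)
t=10.000: state=(1.599, 0.845)
t=11.000: state=(1.537, 0.938)
t=12.000: state=(1.473, 1.022)
t=13.000: state=(1.405, 1.099)
t=14.000: state=(1.333, 1.167)
t=15.000: state=(1.255, 1.228)
t=16.000: state=(1.167, 1.281)
t=16.020: state=(1.165, 1.282)

(v, w) = (1.165, 1.282)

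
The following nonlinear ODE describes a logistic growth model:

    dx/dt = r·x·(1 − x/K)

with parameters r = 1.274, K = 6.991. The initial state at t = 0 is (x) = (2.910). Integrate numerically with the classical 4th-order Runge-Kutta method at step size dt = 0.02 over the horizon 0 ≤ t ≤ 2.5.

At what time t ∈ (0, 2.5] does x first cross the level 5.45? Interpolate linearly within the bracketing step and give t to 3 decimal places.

t = 1.257

t=0.000: state=(2.910)
step 1 (dt=0.02): k1=(2.164), k2=(2.169), k3=(2.169), k4=(2.173); state += dt/6·(k1+2k2+2k3+k4)
t=0.020: state=(2.953)
t=0.040: state=(2.997)
t=0.060: state=(3.041)
continuing one RK4 step at a time; state shown every 5 steps (Δt=0.1):
t=0.100: state=(3.128)
t=0.200: state=(3.350)
t=0.300: state=(3.572)
t=0.400: state=(3.794)
t=0.500: state=(4.014)
t=0.600: state=(4.229)
t=0.700: state=(4.439)
t=0.800: state=(4.642)
t=0.900: state=(4.836)
t=1.000: state=(5.021)
t=1.100: state=(5.196)
t=1.200: state=(5.361)
t=1.240: state=(5.424)
next step: t=1.260: state=(5.455) — x has crossed 5.45
linear interpolation between t=1.240 (5.42388) and t=1.260 (5.45464) → t≈1.257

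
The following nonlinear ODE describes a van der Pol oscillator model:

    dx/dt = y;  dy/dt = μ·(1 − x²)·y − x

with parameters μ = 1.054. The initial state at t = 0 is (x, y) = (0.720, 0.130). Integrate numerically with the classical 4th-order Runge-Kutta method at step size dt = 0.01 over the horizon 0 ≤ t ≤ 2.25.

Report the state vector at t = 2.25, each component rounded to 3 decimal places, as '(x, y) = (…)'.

(x, y) = (-1.243, -1.443)

t=0.000: state=(0.720, 0.130)
step 1 (dt=0.01): k1=(0.130, -0.654), k2=(0.127, -0.656), k3=(0.127, -0.656), k4=(0.123, -0.659); state += dt/6·(k1+2k2+2k3+k4)
t=0.010: state=(0.721, 0.123)
t=0.020: state=(0.722, 0.117)
t=0.030: state=(0.724, 0.110)
continuing one RK4 step at a time; state shown every 10 steps (Δt=0.1):
t=0.100: state=(0.730, 0.062)
t=0.200: state=(0.732, -0.010)
t=0.300: state=(0.728, -0.085)
t=0.400: state=(0.715, -0.163)
t=0.500: state=(0.695, -0.245)
t=0.600: state=(0.666, -0.329)
t=0.700: state=(0.629, -0.417)
t=0.800: state=(0.583, -0.508)
t=0.900: state=(0.527, -0.604)
t=1.000: state=(0.462, -0.706)
t=1.100: state=(0.386, -0.814)
t=1.200: state=(0.299, -0.929)
t=1.300: state=(0.200, -1.052)
t=1.400: state=(0.088, -1.182)
t=1.500: state=(-0.037, -1.316)
t=1.600: state=(-0.175, -1.449)
t=1.700: state=(-0.326, -1.573)
t=1.800: state=(-0.489, -1.675)
t=1.900: state=(-0.660, -1.738)
t=2.000: state=(-0.835, -1.744)
t=2.100: state=(-1.007, -1.679)
t=2.200: state=(-1.168, -1.539)
t=2.250: state=(-1.243, -1.443)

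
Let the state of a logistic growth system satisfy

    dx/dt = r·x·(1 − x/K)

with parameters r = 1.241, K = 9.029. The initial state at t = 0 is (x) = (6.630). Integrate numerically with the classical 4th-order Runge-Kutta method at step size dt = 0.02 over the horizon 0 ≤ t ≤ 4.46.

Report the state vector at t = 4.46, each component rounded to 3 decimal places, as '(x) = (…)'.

t=0.000: state=(6.630)
step 1 (dt=0.02): k1=(2.186), k2=(2.173), k3=(2.173), k4=(2.161); state += dt/6·(k1+2k2+2k3+k4)
t=0.020: state=(6.673)
t=0.040: state=(6.716)
t=0.060: state=(6.759)
continuing one RK4 step at a time; state shown every 10 steps (Δt=0.2):
t=0.200: state=(7.041)
t=0.400: state=(7.399)
t=0.600: state=(7.705)
t=0.800: state=(7.962)
t=1.000: state=(8.174)
t=1.200: state=(8.348)
t=1.400: state=(8.488)
t=1.600: state=(8.602)
t=1.800: state=(8.692)
t=2.000: state=(8.764)
t=2.200: state=(8.821)
t=2.400: state=(8.866)
t=2.600: state=(8.901)
t=2.800: state=(8.929)
t=3.000: state=(8.951)
t=3.200: state=(8.968)
t=3.400: state=(8.981)
t=3.600: state=(8.992)
t=3.800: state=(9.000)
t=4.000: state=(9.006)
t=4.200: state=(9.011)
t=4.400: state=(9.015)
t=4.460: state=(9.016)

(x) = (9.016)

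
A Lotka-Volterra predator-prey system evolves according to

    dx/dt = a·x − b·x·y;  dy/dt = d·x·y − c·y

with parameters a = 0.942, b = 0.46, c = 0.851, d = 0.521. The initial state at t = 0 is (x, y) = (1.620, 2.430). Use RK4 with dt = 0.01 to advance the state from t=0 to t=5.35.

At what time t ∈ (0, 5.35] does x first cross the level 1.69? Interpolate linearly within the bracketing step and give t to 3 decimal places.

t = 3.829

t=0.000: state=(1.620, 2.430)
step 1 (dt=0.01): k1=(-0.285, -0.017), k2=(-0.284, -0.019), k3=(-0.284, -0.019), k4=(-0.284, -0.021); state += dt/6·(k1+2k2+2k3+k4)
t=0.010: state=(1.617, 2.430)
t=0.020: state=(1.614, 2.430)
t=0.030: state=(1.611, 2.429)
continuing one RK4 step at a time; state shown every 20 steps (Δt=0.2):
t=0.200: state=(1.565, 2.420)
t=0.400: state=(1.514, 2.396)
t=0.600: state=(1.468, 2.360)
t=0.800: state=(1.429, 2.315)
t=1.000: state=(1.398, 2.263)
t=1.200: state=(1.374, 2.205)
t=1.400: state=(1.358, 2.144)
t=1.600: state=(1.350, 2.083)
t=1.800: state=(1.350, 2.022)
t=2.000: state=(1.356, 1.963)
t=2.200: state=(1.370, 1.909)
t=2.400: state=(1.391, 1.859)
t=2.600: state=(1.419, 1.815)
t=2.800: state=(1.452, 1.778)
t=3.000: state=(1.490, 1.748)
t=3.200: state=(1.534, 1.726)
t=3.400: state=(1.581, 1.713)
t=3.600: state=(1.631, 1.708)
t=3.800: state=(1.682, 1.712)
t=3.820: state=(1.688, 1.713)
next step: t=3.830: state=(1.690, 1.713) — x has crossed 1.69
linear interpolation between t=3.820 (1.68770) and t=3.830 (1.69030) → t≈3.829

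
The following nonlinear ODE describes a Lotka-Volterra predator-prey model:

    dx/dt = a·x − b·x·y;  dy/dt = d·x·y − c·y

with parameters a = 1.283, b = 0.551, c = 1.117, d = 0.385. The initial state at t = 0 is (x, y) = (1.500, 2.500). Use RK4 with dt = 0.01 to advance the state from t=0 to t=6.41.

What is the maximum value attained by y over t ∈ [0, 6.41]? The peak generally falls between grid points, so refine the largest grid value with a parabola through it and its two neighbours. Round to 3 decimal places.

max y = 3.884

t=0.000: state=(1.500, 2.500)
step 1 (dt=0.01): k1=(-0.142, -1.349), k2=(-0.136, -1.346), k3=(-0.136, -1.346), k4=(-0.131, -1.343); state += dt/6·(k1+2k2+2k3+k4)
t=0.010: state=(1.499, 2.487)
t=0.020: state=(1.497, 2.473)
t=0.030: state=(1.496, 2.460)
continuing one RK4 step at a time; state shown every 25 steps (Δt=0.25):
t=0.250: state=(1.498, 2.183)
t=0.500: state=(1.558, 1.912)
t=0.750: state=(1.676, 1.689)
t=1.000: state=(1.854, 1.513)
t=1.250: state=(2.094, 1.383)
t=1.500: state=(2.401, 1.298)
t=1.750: state=(2.776, 1.259)
t=2.000: state=(3.216, 1.270)
t=2.250: state=(3.706, 1.340)
t=2.500: state=(4.209, 1.483)
t=2.750: state=(4.657, 1.720)
t=3.000: state=(4.951, 2.069)
t=3.250: state=(4.976, 2.530)
t=3.500: state=(4.669, 3.052)
t=3.750: state=(4.086, 3.524)
t=4.000: state=(3.387, 3.820)
t=4.250: state=(2.740, 3.876)
t=4.500: state=(2.233, 3.720)
t=4.750: state=(1.879, 3.425)
t=5.000: state=(1.655, 3.068)
t=5.250: state=(1.533, 2.703)
t=5.500: state=(1.491, 2.364)
t=5.750: state=(1.516, 2.065)
t=6.000: state=(1.600, 1.814)
t=6.250: state=(1.743, 1.611)
t=6.410: state=(1.865, 1.505)
largest grid value and its neighbours: y(4.170)=3.88392, y(4.180)=3.88421, y(4.190)=3.88414
parabola through these three points peaks at t≈4.183 with y≈3.88423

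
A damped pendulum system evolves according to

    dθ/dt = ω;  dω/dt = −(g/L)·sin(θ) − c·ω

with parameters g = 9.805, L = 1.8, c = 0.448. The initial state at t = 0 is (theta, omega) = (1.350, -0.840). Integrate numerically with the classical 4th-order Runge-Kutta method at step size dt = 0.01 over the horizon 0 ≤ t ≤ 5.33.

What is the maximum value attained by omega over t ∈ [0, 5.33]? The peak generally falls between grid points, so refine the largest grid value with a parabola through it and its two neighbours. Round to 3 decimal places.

t=0.000: state=(1.350, -0.840)
step 1 (dt=0.01): k1=(-0.840, -4.939), k2=(-0.865, -4.923), k3=(-0.865, -4.922), k4=(-0.889, -4.906); state += dt/6·(k1+2k2+2k3+k4)
t=0.010: state=(1.341, -0.889)
t=0.020: state=(1.332, -0.938)
t=0.030: state=(1.323, -0.987)
continuing one RK4 step at a time; state shown every 20 steps (Δt=0.2):
t=0.200: state=(1.088, -1.748)
t=0.400: state=(0.668, -2.399)
t=0.600: state=(0.158, -2.607)
t=0.800: state=(-0.339, -2.281)
t=1.000: state=(-0.727, -1.546)
t=1.200: state=(-0.946, -0.630)
t=1.400: state=(-0.979, 0.288)
t=1.600: state=(-0.838, 1.092)
t=1.800: state=(-0.557, 1.671)
t=2.000: state=(-0.192, 1.909)
t=2.200: state=(0.180, 1.746)
t=2.400: state=(0.483, 1.248)
t=2.600: state=(0.666, 0.564)
t=2.800: state=(0.707, -0.155)
t=3.000: state=(0.610, -0.787)
t=3.200: state=(0.405, -1.230)
t=3.400: state=(0.136, -1.403)
t=3.600: state=(-0.137, -1.279)
t=3.800: state=(-0.359, -0.906)
t=4.000: state=(-0.490, -0.391)
t=4.200: state=(-0.513, 0.152)
t=4.400: state=(-0.434, 0.621)
t=4.600: state=(-0.275, 0.933)
t=4.800: state=(-0.075, 1.034)
t=5.000: state=(0.124, 0.917)
t=5.200: state=(0.280, 0.623)
t=5.330: state=(0.345, 0.375)
largest grid value and its neighbours: omega(2.010)=1.90989, omega(2.020)=1.91021, omega(2.030)=1.90950
parabola through these three points peaks at t≈2.018 with omega≈1.91023

max omega = 1.910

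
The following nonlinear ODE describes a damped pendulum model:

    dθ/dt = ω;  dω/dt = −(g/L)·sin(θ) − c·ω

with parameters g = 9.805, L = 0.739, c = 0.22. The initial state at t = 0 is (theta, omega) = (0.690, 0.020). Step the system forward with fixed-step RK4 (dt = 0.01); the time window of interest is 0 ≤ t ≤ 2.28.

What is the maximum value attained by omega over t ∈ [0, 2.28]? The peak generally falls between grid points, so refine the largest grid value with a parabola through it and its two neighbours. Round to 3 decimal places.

max omega = 2.135

t=0.000: state=(0.690, 0.020)
step 1 (dt=0.01): k1=(0.020, -8.450), k2=(-0.022, -8.442), k3=(-0.022, -8.440), k4=(-0.064, -8.429); state += dt/6·(k1+2k2+2k3+k4)
t=0.010: state=(0.690, -0.064)
t=0.020: state=(0.689, -0.149)
t=0.030: state=(0.687, -0.232)
continuing one RK4 step at a time; state shown every 10 steps (Δt=0.1):
t=0.100: state=(0.650, -0.802)
t=0.200: state=(0.533, -1.523)
t=0.300: state=(0.352, -2.056)
t=0.400: state=(0.131, -2.326)
t=0.500: state=(-0.103, -2.293)
t=0.600: state=(-0.318, -1.965)
t=0.700: state=(-0.488, -1.402)
t=0.800: state=(-0.594, -0.689)
t=0.900: state=(-0.624, 0.083)
t=1.000: state=(-0.578, 0.830)
t=1.100: state=(-0.462, 1.469)
t=1.200: state=(-0.290, 1.922)
t=1.300: state=(-0.085, 2.127)
t=1.400: state=(0.126, 2.053)
t=1.500: state=(0.316, 1.717)
t=1.600: state=(0.462, 1.176)
t=1.700: state=(0.547, 0.509)
t=1.800: state=(0.563, -0.200)
t=1.900: state=(0.509, -0.872)
t=2.000: state=(0.392, -1.429)
t=2.100: state=(0.229, -1.802)
t=2.200: state=(0.040, -1.939)
t=2.280: state=(-0.113, -1.866)
largest grid value and its neighbours: omega(1.310)=2.13222, omega(1.320)=2.13463, omega(1.330)=2.13420
parabola through these three points peaks at t≈1.323 with omega≈2.13480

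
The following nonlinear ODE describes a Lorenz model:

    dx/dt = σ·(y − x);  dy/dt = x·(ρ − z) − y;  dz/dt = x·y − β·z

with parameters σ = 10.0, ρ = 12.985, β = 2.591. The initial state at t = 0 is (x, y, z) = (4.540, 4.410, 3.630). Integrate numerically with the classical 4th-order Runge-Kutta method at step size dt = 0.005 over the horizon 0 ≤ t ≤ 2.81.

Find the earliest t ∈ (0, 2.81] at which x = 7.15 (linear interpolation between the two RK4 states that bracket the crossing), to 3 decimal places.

t=0.000: state=(4.540, 4.410, 3.630)
step 1 (dt=0.005): k1=(-1.300, 38.062, 10.616), k2=(-0.316, 37.816, 10.965), k3=(-0.347, 37.835, 10.971), k4=(0.609, 37.607, 11.325); state += dt/6·(k1+2k2+2k3+k4)
t=0.005: state=(4.538, 4.599, 3.685)
t=0.010: state=(4.546, 4.786, 3.743)
t=0.015: state=(4.562, 4.972, 3.805)
continuing one RK4 step at a time; state shown every 20 steps (Δt=0.1):
t=0.100: state=(5.796, 8.013, 5.618)
t=0.150: state=(7.021, 9.620, 7.605)
next step: t=0.155: state=(7.152, 9.758, 7.848) — x has crossed 7.15
linear interpolation between t=0.150 (7.02146) and t=0.155 (7.15159) → t≈0.155

t = 0.155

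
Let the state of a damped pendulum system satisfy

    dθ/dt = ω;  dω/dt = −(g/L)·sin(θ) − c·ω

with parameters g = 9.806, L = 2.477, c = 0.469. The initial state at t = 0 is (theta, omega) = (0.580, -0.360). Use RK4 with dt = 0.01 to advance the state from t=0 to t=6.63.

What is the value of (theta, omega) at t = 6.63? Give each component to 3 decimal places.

t=0.000: state=(0.580, -0.360)
step 1 (dt=0.01): k1=(-0.360, -2.001), k2=(-0.370, -1.990), k3=(-0.370, -1.990), k4=(-0.380, -1.979); state += dt/6·(k1+2k2+2k3+k4)
t=0.010: state=(0.576, -0.380)
t=0.020: state=(0.572, -0.400)
t=0.030: state=(0.568, -0.419)
continuing one RK4 step at a time; state shown every 25 steps (Δt=0.25):
t=0.250: state=(0.434, -0.779)
t=0.500: state=(0.208, -0.989)
t=0.750: state=(-0.040, -0.955)
t=1.000: state=(-0.251, -0.707)
t=1.250: state=(-0.383, -0.330)
t=1.500: state=(-0.414, 0.076)
t=1.750: state=(-0.350, 0.422)
t=2.000: state=(-0.214, 0.637)
t=2.250: state=(-0.045, 0.687)
t=2.500: state=(0.116, 0.574)
t=2.750: state=(0.232, 0.343)
t=3.000: state=(0.283, 0.062)
t=3.250: state=(0.265, -0.202)
t=3.500: state=(0.188, -0.392)
t=3.750: state=(0.077, -0.473)
t=4.000: state=(-0.039, -0.437)
t=4.250: state=(-0.133, -0.305)
t=4.500: state=(-0.187, -0.119)
t=4.750: state=(-0.192, 0.074)
t=5.000: state=(-0.153, 0.229)
t=5.250: state=(-0.083, 0.314)
t=5.500: state=(-0.003, 0.319)
t=5.750: state=(0.070, 0.250)
t=6.000: state=(0.118, 0.132)
t=6.250: state=(0.135, -0.003)
t=6.500: state=(0.118, -0.123)
t=6.630: state=(0.099, -0.170)

(theta, omega) = (0.099, -0.170)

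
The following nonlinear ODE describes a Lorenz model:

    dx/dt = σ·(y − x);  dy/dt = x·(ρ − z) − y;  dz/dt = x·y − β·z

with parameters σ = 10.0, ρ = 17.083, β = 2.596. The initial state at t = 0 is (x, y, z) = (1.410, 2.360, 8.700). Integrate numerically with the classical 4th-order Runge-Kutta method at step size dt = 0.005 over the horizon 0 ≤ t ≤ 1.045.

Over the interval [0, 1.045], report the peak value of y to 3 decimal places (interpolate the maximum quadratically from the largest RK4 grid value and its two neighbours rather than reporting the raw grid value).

max y = 12.740

t=0.000: state=(1.410, 2.360, 8.700)
step 1 (dt=0.005): k1=(9.500, 9.460, -19.258), k2=(9.499, 9.705, -19.043), k3=(9.505, 9.703, -19.043), k4=(9.510, 9.949, -18.828); state += dt/6·(k1+2k2+2k3+k4)
t=0.005: state=(1.458, 2.409, 8.605)
t=0.010: state=(1.505, 2.459, 8.512)
t=0.015: state=(1.553, 2.513, 8.421)
continuing one RK4 step at a time; state shown every 10 steps (Δt=0.05):
t=0.050: state=(1.903, 2.959, 7.848)
t=0.100: state=(2.496, 3.838, 7.242)
t=0.150: state=(3.270, 5.052, 6.961)
t=0.200: state=(4.300, 6.655, 7.153)
t=0.250: state=(5.637, 8.628, 8.067)
t=0.300: state=(7.267, 10.745, 10.037)
t=0.350: state=(9.017, 12.389, 13.292)
t=0.400: state=(10.448, 12.579, 17.487)
t=0.450: state=(10.947, 10.672, 21.320)
t=0.500: state=(10.151, 7.350, 23.243)
t=0.550: state=(8.349, 4.199, 22.904)
t=0.600: state=(6.248, 2.196, 21.179)
t=0.650: state=(4.432, 1.294, 19.018)
t=0.700: state=(3.133, 1.064, 16.903)
t=0.750: state=(2.332, 1.159, 14.983)
t=0.800: state=(1.919, 1.404, 13.284)
t=0.850: state=(1.786, 1.742, 11.802)
t=0.900: state=(1.858, 2.181, 10.531)
t=0.950: state=(2.103, 2.757, 9.477)
t=1.000: state=(2.517, 3.525, 8.662)
t=1.045: state=(3.051, 4.430, 8.177)
largest grid value and its neighbours: y(0.375)=12.72788, y(0.380)=12.74018, y(0.385)=12.73203
parabola through these three points peaks at t≈0.381 with y≈12.74028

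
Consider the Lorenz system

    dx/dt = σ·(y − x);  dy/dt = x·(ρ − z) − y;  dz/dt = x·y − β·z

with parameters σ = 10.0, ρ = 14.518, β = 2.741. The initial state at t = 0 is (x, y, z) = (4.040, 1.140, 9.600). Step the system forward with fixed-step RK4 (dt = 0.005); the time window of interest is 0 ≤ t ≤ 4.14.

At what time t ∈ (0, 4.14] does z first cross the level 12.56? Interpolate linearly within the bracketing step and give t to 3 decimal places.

t = 0.442

t=0.000: state=(4.040, 1.140, 9.600)
step 1 (dt=0.005): k1=(-29.000, 18.729, -21.708), k2=(-27.807, 18.541, -21.456), k3=(-27.841, 18.553, -21.456), k4=(-26.680, 18.370, -21.211); state += dt/6·(k1+2k2+2k3+k4)
t=0.005: state=(3.901, 1.233, 9.493)
t=0.010: state=(3.773, 1.324, 9.388)
t=0.015: state=(3.656, 1.413, 9.285)
continuing one RK4 step at a time; state shown every 40 steps (Δt=0.2):
t=0.200: state=(3.455, 4.628, 6.968)
t=0.400: state=(7.424, 9.829, 10.491)
t=0.440: state=(8.330, 10.389, 12.442)
next step: t=0.445: state=(8.431, 10.418, 12.706) — z has crossed 12.56
linear interpolation between t=0.440 (12.44237) and t=0.445 (12.70600) → t≈0.442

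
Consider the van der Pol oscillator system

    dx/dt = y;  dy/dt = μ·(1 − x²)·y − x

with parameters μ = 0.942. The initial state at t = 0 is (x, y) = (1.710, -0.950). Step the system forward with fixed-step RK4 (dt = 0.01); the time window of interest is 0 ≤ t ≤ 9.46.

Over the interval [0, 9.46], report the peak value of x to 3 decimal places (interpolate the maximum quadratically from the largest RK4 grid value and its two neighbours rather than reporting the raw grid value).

max x = 2.009

t=0.000: state=(1.710, -0.950)
step 1 (dt=0.01): k1=(-0.950, 0.012), k2=(-0.950, 0.002), k3=(-0.950, 0.002), k4=(-0.950, -0.008); state += dt/6·(k1+2k2+2k3+k4)
t=0.010: state=(1.701, -0.950)
t=0.020: state=(1.691, -0.950)
t=0.030: state=(1.681, -0.951)
continuing one RK4 step at a time; state shown every 50 steps (Δt=0.5):
t=0.500: state=(1.203, -1.136)
t=1.000: state=(0.508, -1.725)
t=1.500: state=(-0.596, -2.657)
t=2.000: state=(-1.766, -1.480)
t=2.500: state=(-2.028, 0.144)
t=3.000: state=(-1.822, 0.592)
t=3.500: state=(-1.465, 0.842)
t=4.000: state=(-0.959, 1.222)
t=4.500: state=(-0.178, 1.983)
t=5.000: state=(1.025, 2.578)
t=5.500: state=(1.919, 0.763)
t=6.000: state=(1.963, -0.346)
t=6.500: state=(1.697, -0.677)
t=7.000: state=(1.293, -0.955)
t=7.500: state=(0.707, -1.449)
t=8.000: state=(-0.231, -2.356)
t=8.500: state=(-1.472, -2.096)
t=9.000: state=(-2.002, -0.169)
t=9.460: state=(-1.901, 0.474)
largest grid value and its neighbours: x(5.750)=2.00854, x(5.760)=2.00871, x(5.770)=2.00868
parabola through these three points peaks at t≈5.763 with x≈2.00873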